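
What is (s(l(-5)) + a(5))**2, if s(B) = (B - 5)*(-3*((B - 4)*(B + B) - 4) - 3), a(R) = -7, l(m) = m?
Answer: 6775609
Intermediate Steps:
s(B) = (-5 + B)*(9 - 6*B*(-4 + B)) (s(B) = (-5 + B)*(-3*((-4 + B)*(2*B) - 4) - 3) = (-5 + B)*(-3*(2*B*(-4 + B) - 4) - 3) = (-5 + B)*(-3*(-4 + 2*B*(-4 + B)) - 3) = (-5 + B)*((12 - 6*B*(-4 + B)) - 3) = (-5 + B)*(9 - 6*B*(-4 + B)))
(s(l(-5)) + a(5))**2 = ((-45 - 111*(-5) - 6*(-5)**3 + 54*(-5)**2) - 7)**2 = ((-45 + 555 - 6*(-125) + 54*25) - 7)**2 = ((-45 + 555 + 750 + 1350) - 7)**2 = (2610 - 7)**2 = 2603**2 = 6775609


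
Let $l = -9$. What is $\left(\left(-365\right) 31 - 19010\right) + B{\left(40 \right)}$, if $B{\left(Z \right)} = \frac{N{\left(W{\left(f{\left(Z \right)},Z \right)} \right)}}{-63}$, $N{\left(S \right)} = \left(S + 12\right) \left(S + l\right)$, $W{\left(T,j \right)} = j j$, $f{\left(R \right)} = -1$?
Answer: $- \frac{4475167}{63} \approx -71034.0$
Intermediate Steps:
$W{\left(T,j \right)} = j^{2}$
$N{\left(S \right)} = \left(-9 + S\right) \left(12 + S\right)$ ($N{\left(S \right)} = \left(S + 12\right) \left(S - 9\right) = \left(12 + S\right) \left(-9 + S\right) = \left(-9 + S\right) \left(12 + S\right)$)
$B{\left(Z \right)} = \frac{12}{7} - \frac{Z^{2}}{21} - \frac{Z^{4}}{63}$ ($B{\left(Z \right)} = \frac{-108 + \left(Z^{2}\right)^{2} + 3 Z^{2}}{-63} = \left(-108 + Z^{4} + 3 Z^{2}\right) \left(- \frac{1}{63}\right) = \frac{12}{7} - \frac{Z^{2}}{21} - \frac{Z^{4}}{63}$)
$\left(\left(-365\right) 31 - 19010\right) + B{\left(40 \right)} = \left(\left(-365\right) 31 - 19010\right) - \left(- \frac{12}{7} + \frac{1600}{21} + \frac{2560000}{63}\right) = \left(-11315 - 19010\right) - \frac{2564692}{63} = -30325 - \frac{2564692}{63} = - \frac{4475167}{63}$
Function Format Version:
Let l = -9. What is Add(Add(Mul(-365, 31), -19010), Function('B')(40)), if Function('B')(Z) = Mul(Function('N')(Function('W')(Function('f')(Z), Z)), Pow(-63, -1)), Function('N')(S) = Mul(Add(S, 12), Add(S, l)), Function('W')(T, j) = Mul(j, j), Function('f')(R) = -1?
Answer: Rational(-4475167, 63) ≈ -71034.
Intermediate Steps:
Function('W')(T, j) = Pow(j, 2)
Function('N')(S) = Mul(Add(-9, S), Add(12, S)) (Function('N')(S) = Mul(Add(S, 12), Add(S, -9)) = Mul(Add(12, S), Add(-9, S)) = Mul(Add(-9, S), Add(12, S)))
Function('B')(Z) = Add(Rational(12, 7), Mul(Rational(-1, 21), Pow(Z, 2)), Mul(Rational(-1, 63), Pow(Z, 4))) (Function('B')(Z) = Mul(Add(-108, Pow(Pow(Z, 2), 2), Mul(3, Pow(Z, 2))), Pow(-63, -1)) = Mul(Add(-108, Pow(Z, 4), Mul(3, Pow(Z, 2))), Rational(-1, 63)) = Add(Rational(12, 7), Mul(Rational(-1, 21), Pow(Z, 2)), Mul(Rational(-1, 63), Pow(Z, 4))))
Add(Add(Mul(-365, 31), -19010), Function('B')(40)) = Add(Add(Mul(-365, 31), -19010), Add(Rational(12, 7), Mul(Rational(-1, 21), Pow(40, 2)), Mul(Rational(-1, 63), Pow(40, 4)))) = Add(Add(-11315, -19010), Add(Rational(12, 7), Mul(Rational(-1, 21), 1600), Mul(Rational(-1, 63), 2560000))) = Add(-30325, Add(Rational(12, 7), Rational(-1600, 21), Rational(-2560000, 63))) = Add(-30325, Rational(-2564692, 63)) = Rational(-4475167, 63)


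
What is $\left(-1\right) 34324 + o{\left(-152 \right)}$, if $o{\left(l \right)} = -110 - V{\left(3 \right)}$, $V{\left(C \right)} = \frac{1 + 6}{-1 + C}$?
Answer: $- \frac{68875}{2} \approx -34438.0$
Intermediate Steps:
$V{\left(C \right)} = \frac{7}{-1 + C}$
$o{\left(l \right)} = - \frac{227}{2}$ ($o{\left(l \right)} = -110 - \frac{7}{-1 + 3} = -110 - \frac{7}{2} = - \frac{227}{2}$)
$\left(-1\right) 34324 + o{\left(-152 \right)} = \left(-1\right) 34324 - \frac{227}{2} = -34324 - \frac{227}{2} = - \frac{68875}{2}$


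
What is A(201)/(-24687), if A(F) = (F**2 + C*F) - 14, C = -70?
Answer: -26317/24687 ≈ -1.0660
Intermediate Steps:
A(F) = -14 + F**2 - 70*F (A(F) = (F**2 - 70*F) - 14 = -14 + F**2 - 70*F)
A(201)/(-24687) = (-14 + 201**2 - 70*201)/(-24687) = (-14 + 40401 - 14070)*(-1/24687) = 26317*(-1/24687) = -26317/24687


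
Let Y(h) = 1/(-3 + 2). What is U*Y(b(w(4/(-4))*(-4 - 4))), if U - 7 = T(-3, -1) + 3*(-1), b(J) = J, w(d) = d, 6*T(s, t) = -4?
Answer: -10/3 ≈ -3.3333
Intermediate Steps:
T(s, t) = -2/3 (T(s, t) = (1/6)*(-4) = -2/3)
Y(h) = -1 (Y(h) = 1/(-1) = -1)
U = 10/3 (U = 7 + (-2/3 + 3*(-1)) = 7 + (-2/3 - 3) = 7 - 11/3 = 10/3 ≈ 3.3333)
U*Y(b(w(4/(-4))*(-4 - 4))) = (10/3)*(-1) = -10/3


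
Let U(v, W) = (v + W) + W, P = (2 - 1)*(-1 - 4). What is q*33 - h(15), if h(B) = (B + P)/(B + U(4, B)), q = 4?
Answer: 6458/49 ≈ 131.80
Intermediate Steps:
P = -5 (P = 1*(-5) = -5)
U(v, W) = v + 2*W (U(v, W) = (W + v) + W = v + 2*W)
h(B) = (-5 + B)/(4 + 3*B) (h(B) = (B - 5)/(B + (4 + 2*B)) = (-5 + B)/(4 + 3*B))
q*33 - h(15) = 4*33 - (-5 + 15)/(4 + 3*15) = 132 - 10/(4 + 45) = 132 - 10/49 = 6458/49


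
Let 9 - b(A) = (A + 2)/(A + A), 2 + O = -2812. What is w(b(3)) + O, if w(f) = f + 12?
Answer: -16763/6 ≈ -2793.8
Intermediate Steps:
O = -2814 (O = -2 - 2812 = -2814)
b(A) = 9 - (2 + A)/(2*A) (b(A) = 9 - (A + 2)/(A + A) = 9 - (2 + A)/(2*A))
w(f) = 12 + f
w(b(3)) + O = (12 + (17/2 - 1/3)) - 2814 = (12 + 49/6) - 2814 = 121/6 - 2814 = -16763/6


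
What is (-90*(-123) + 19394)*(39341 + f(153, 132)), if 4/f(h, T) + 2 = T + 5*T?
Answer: 473401329408/395 ≈ 1.1985e+9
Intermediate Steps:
f(h, T) = 4/(-2 + 6*T) (f(h, T) = 4/(-2 + (T + 5*T)) = 4/(-2 + 6*T))
(-90*(-123) + 19394)*(39341 + f(153, 132)) = (-90*(-123) + 19394)*(39341 + 2/(-1 + 3*132)) = (11070 + 19394)*(39341 + 2/(-1 + 396)) = 30464*(39341 + 2/395) = 30464*(15539697/395) = 473401329408/395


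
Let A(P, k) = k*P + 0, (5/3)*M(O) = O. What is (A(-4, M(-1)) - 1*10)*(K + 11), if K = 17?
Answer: -1064/5 ≈ -212.80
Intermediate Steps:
M(O) = 3*O/5
A(P, k) = P*k (A(P, k) = P*k + 0 = P*k)
(A(-4, M(-1)) - 1*10)*(K + 11) = (-12*(-1)/5 - 1*10)*(17 + 11) = (-4*(-⅗) - 10)*28 = (12/5 - 10)*28 = -38/5*28 = -1064/5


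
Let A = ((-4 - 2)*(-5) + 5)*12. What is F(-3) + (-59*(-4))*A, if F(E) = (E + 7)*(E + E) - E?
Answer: 99099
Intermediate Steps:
F(E) = -E + 2*E*(7 + E) (F(E) = (7 + E)*(2*E) - E = 2*E*(7 + E) - E = -E + 2*E*(7 + E))
A = 420 (A = (-6*(-5) + 5)*12 = (30 + 5)*12 = 35*12 = 420)
F(-3) + (-59*(-4))*A = -3*(13 + 2*(-3)) - 59*(-4)*420 = -3*(13 - 6) + 236*420 = -3*7 + 99120 = -21 + 99120 = 99099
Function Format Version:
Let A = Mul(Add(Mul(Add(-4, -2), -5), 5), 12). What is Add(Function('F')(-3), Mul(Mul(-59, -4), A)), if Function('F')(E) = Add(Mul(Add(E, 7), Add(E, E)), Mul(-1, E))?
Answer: 99099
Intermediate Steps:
Function('F')(E) = Add(Mul(-1, E), Mul(2, E, Add(7, E))) (Function('F')(E) = Add(Mul(Add(7, E), Mul(2, E)), Mul(-1, E)) = Add(Mul(2, E, Add(7, E)), Mul(-1, E)) = Add(Mul(-1, E), Mul(2, E, Add(7, E))))
A = 420 (A = Mul(Add(Mul(-6, -5), 5), 12) = Mul(Add(30, 5), 12) = Mul(35, 12) = 420)
Add(Function('F')(-3), Mul(Mul(-59, -4), A)) = Add(Mul(-3, Add(13, Mul(2, -3))), Mul(Mul(-59, -4), 420)) = Add(Mul(-3, Add(13, -6)), Mul(236, 420)) = Add(Mul(-3, 7), 99120) = Add(-21, 99120) = 99099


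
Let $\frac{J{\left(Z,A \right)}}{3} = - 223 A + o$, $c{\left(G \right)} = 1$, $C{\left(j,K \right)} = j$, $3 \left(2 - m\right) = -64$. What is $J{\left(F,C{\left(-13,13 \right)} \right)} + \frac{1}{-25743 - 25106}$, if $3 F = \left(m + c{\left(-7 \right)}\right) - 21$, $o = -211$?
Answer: $\frac{410046335}{50849} \approx 8064.0$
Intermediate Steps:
$m = \frac{70}{3}$ ($m = 2 - - \frac{64}{3} = 2 + \frac{64}{3} = \frac{70}{3} \approx 23.333$)
$F = \frac{10}{9}$ ($F = \frac{\left(\frac{70}{3} + 1\right) - 21}{3} = \frac{\frac{73}{3} - 21}{3} = \frac{1}{3} \cdot \frac{10}{3} = \frac{10}{9} \approx 1.1111$)
$J{\left(Z,A \right)} = -633 - 669 A$ ($J{\left(Z,A \right)} = 3 \left(- 223 A - 211\right) = 3 \left(-211 - 223 A\right) = -633 - 669 A$)
$J{\left(F,C{\left(-13,13 \right)} \right)} + \frac{1}{-25743 - 25106} = \left(-633 - -8697\right) + \frac{1}{-25743 - 25106} = \left(-633 + 8697\right) + \frac{1}{-50849} = 8064 - \frac{1}{50849} = \frac{410046335}{50849}$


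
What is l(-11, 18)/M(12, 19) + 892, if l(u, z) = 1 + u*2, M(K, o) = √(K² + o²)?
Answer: 892 - 21*√505/505 ≈ 891.07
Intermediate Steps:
l(u, z) = 1 + 2*u
l(-11, 18)/M(12, 19) + 892 = (1 + 2*(-11))/(√(12² + 19²)) + 892 = (1 - 22)/(√(144 + 361)) + 892 = -21/√505 + 892 = (√505/505)*(-21) + 892 = -21*√505/505 + 892 = 892 - 21*√505/505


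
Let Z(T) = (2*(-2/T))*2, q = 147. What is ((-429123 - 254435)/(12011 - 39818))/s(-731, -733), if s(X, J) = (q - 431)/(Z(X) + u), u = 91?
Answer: -22738215091/2886422214 ≈ -7.8776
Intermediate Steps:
Z(T) = -8/T (Z(T) = -4/T*2 = -8/T)
s(X, J) = -284/(91 - 8/X) (s(X, J) = (147 - 431)/(-8/X + 91) = -284/(91 - 8/X))
((-429123 - 254435)/(12011 - 39818))/s(-731, -733) = ((-429123 - 254435)/(12011 - 39818))/((-284*(-731)/(-8 + 91*(-731)))) = (-683558/(-27807))/((-284*(-731)/(-8 - 66521))) = (-683558*(-1/27807))/((-284*(-731)/(-66529))) = 683558/(27807*((-284*(-731)*(-1/66529)))) = 683558/(27807*(-207604/66529)) = (683558/27807)*(-66529/207604) = -22738215091/2886422214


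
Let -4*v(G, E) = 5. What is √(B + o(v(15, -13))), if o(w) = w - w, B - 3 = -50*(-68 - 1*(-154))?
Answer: I*√4297 ≈ 65.552*I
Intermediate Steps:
v(G, E) = -5/4 (v(G, E) = -¼*5 = -5/4)
B = -4297 (B = 3 - 50*(-68 - 1*(-154)) = 3 - 50*(-68 + 154) = 3 - 50*86 = 3 - 4300 = -4297)
o(w) = 0
√(B + o(v(15, -13))) = √(-4297 + 0) = √(-4297) = I*√4297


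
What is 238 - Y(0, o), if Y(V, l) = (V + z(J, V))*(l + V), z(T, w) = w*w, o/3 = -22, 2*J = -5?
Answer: 238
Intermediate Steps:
J = -5/2 (J = (½)*(-5) = -5/2 ≈ -2.5000)
o = -66 (o = 3*(-22) = -66)
z(T, w) = w²
Y(V, l) = (V + l)*(V + V²) (Y(V, l) = (V + V²)*(l + V) = (V + V²)*(V + l) = (V + l)*(V + V²))
238 - Y(0, o) = 238 - 0*(0 - 66 + 0² + 0*(-66)) = 238 - 0*(0 - 66 + 0 + 0) = 238 - 0*(-66) = 238 - 1*0 = 238 + 0 = 238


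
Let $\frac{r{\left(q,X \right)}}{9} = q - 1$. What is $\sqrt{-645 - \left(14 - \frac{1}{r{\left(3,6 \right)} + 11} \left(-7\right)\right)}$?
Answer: $\frac{11 i \sqrt{4582}}{29} \approx 25.676 i$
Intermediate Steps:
$r{\left(q,X \right)} = -9 + 9 q$ ($r{\left(q,X \right)} = 9 \left(q - 1\right) = 9 \left(-1 + q\right) = -9 + 9 q$)
$\sqrt{-645 - \left(14 - \frac{1}{r{\left(3,6 \right)} + 11} \left(-7\right)\right)} = \sqrt{-645 - \left(14 - \frac{1}{\left(-9 + 9 \cdot 3\right) + 11} \left(-7\right)\right)} = \sqrt{-645 - \left(14 - \frac{1}{\left(-9 + 27\right) + 11} \left(-7\right)\right)} = \sqrt{-645 - \left(14 - \frac{1}{18 + 11} \left(-7\right)\right)} = \sqrt{-645 - \left(14 - \frac{1}{29} \left(-7\right)\right)} = \sqrt{-645 + \left(\frac{1}{29} \left(-7\right) - 14\right)} = \sqrt{-645 - \frac{413}{29}} = \sqrt{- \frac{19118}{29}} = \frac{11 i \sqrt{4582}}{29}$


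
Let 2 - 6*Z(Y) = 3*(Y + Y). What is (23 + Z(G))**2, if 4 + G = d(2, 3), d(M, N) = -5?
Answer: 9409/9 ≈ 1045.4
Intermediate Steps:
G = -9 (G = -4 - 5 = -9)
Z(Y) = 1/3 - Y (Z(Y) = 1/3 - (Y + Y)/2 = 1/3 - 2*Y/2 = 1/3 - Y)
(23 + Z(G))**2 = (23 + (1/3 - 1*(-9)))**2 = (23 + (1/3 + 9))**2 = (23 + 28/3)**2 = (97/3)**2 = 9409/9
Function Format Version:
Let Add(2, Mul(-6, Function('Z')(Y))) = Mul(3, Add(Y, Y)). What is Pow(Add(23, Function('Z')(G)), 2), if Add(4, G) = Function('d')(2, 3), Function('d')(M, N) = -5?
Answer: Rational(9409, 9) ≈ 1045.4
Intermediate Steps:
G = -9 (G = Add(-4, -5) = -9)
Function('Z')(Y) = Add(Rational(1, 3), Mul(-1, Y)) (Function('Z')(Y) = Add(Rational(1, 3), Mul(Rational(-1, 6), Mul(3, Add(Y, Y)))) = Add(Rational(1, 3), Mul(Rational(-1, 6), Mul(3, Mul(2, Y)))) = Add(Rational(1, 3), Mul(Rational(-1, 6), Mul(6, Y))) = Add(Rational(1, 3), Mul(-1, Y)))
Pow(Add(23, Function('Z')(G)), 2) = Pow(Add(23, Add(Rational(1, 3), Mul(-1, -9))), 2) = Pow(Add(23, Add(Rational(1, 3), 9)), 2) = Pow(Add(23, Rational(28, 3)), 2) = Pow(Rational(97, 3), 2) = Rational(9409, 9)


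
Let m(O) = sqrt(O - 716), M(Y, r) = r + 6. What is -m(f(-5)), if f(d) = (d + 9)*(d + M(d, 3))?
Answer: -10*I*sqrt(7) ≈ -26.458*I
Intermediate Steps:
M(Y, r) = 6 + r
f(d) = (9 + d)**2 (f(d) = (d + 9)*(d + (6 + 3)) = (9 + d)*(d + 9) = (9 + d)*(9 + d) = (9 + d)**2)
m(O) = sqrt(-716 + O)
-m(f(-5)) = -sqrt(-716 + (81 + (-5)**2 + 18*(-5))) = -sqrt(-716 + (81 + 25 - 90)) = -sqrt(-716 + 16) = -sqrt(-700) = -10*I*sqrt(7)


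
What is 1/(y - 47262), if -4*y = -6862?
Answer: -2/91093 ≈ -2.1956e-5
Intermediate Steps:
y = 3431/2 (y = -¼*(-6862) = 3431/2 ≈ 1715.5)
1/(y - 47262) = 1/(3431/2 - 47262) = 1/(-91093/2) = -2/91093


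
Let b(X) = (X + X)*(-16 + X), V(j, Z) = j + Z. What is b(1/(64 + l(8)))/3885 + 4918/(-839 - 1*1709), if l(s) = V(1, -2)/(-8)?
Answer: -71836491061/37215780966 ≈ -1.9303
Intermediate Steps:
V(j, Z) = Z + j
l(s) = ⅛ (l(s) = (-2 + 1)/(-8) = -1*(-⅛) = ⅛)
b(X) = 2*X*(-16 + X) (b(X) = (2*X)*(-16 + X) = 2*X*(-16 + X))
b(1/(64 + l(8)))/3885 + 4918/(-839 - 1*1709) = (2*(-16 + 1/(64 + ⅛))/(64 + ⅛))/3885 + 4918/(-839 - 1*1709) = (2*(-16 + 1/(513/8))/(513/8))*(1/3885) + 4918/(-839 - 1709) = (2*(8/513)*(-16 + 8/513))*(1/3885) + 4918/(-2548) = (2*(8/513)*(-8200/513))*(1/3885) + 4918*(-1/2548) = -131200/263169*1/3885 - 2459/1274 = -26240/204482313 - 2459/1274 = -71836491061/37215780966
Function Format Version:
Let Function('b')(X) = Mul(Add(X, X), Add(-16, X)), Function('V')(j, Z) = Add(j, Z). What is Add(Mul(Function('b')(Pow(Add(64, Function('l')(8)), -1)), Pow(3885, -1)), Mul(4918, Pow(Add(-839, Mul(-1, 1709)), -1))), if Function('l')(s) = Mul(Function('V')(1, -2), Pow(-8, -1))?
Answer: Rational(-71836491061, 37215780966) ≈ -1.9303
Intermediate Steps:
Function('V')(j, Z) = Add(Z, j)
Function('l')(s) = Rational(1, 8) (Function('l')(s) = Mul(Add(-2, 1), Pow(-8, -1)) = Mul(-1, Rational(-1, 8)) = Rational(1, 8))
Function('b')(X) = Mul(2, X, Add(-16, X)) (Function('b')(X) = Mul(Mul(2, X), Add(-16, X)) = Mul(2, X, Add(-16, X)))
Add(Mul(Function('b')(Pow(Add(64, Function('l')(8)), -1)), Pow(3885, -1)), Mul(4918, Pow(Add(-839, Mul(-1, 1709)), -1))) = Add(Mul(Mul(2, Pow(Add(64, Rational(1, 8)), -1), Add(-16, Pow(Add(64, Rational(1, 8)), -1))), Pow(3885, -1)), Mul(4918, Pow(Add(-839, Mul(-1, 1709)), -1))) = Add(Mul(Mul(2, Pow(Rational(513, 8), -1), Add(-16, Pow(Rational(513, 8), -1))), Rational(1, 3885)), Mul(4918, Pow(Add(-839, -1709), -1))) = Add(Mul(Mul(2, Rational(8, 513), Add(-16, Rational(8, 513))), Rational(1, 3885)), Mul(4918, Pow(-2548, -1))) = Add(Mul(Mul(2, Rational(8, 513), Rational(-8200, 513)), Rational(1, 3885)), Mul(4918, Rational(-1, 2548))) = Add(Mul(Rational(-131200, 263169), Rational(1, 3885)), Rational(-2459, 1274)) = Add(Rational(-26240, 204482313), Rational(-2459, 1274)) = Rational(-71836491061, 37215780966)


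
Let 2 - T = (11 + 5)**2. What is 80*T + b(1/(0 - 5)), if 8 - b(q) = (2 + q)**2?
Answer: -507881/25 ≈ -20315.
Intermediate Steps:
b(q) = 8 - (2 + q)**2
T = -254 (T = 2 - (11 + 5)**2 = 2 - 1*16**2 = 2 - 1*256 = 2 - 256 = -254)
80*T + b(1/(0 - 5)) = 80*(-254) + (8 - (2 + 1/(0 - 5))**2) = -20320 + (8 - (2 + 1/(-5))**2) = -20320 + (8 - (2 - 1/5)**2) = -20320 + (8 - (9/5)**2) = -20320 + (8 - 1*81/25) = -20320 + (8 - 81/25) = -20320 + 119/25 = -507881/25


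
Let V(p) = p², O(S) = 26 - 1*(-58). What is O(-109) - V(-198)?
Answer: -39120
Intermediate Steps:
O(S) = 84 (O(S) = 26 + 58 = 84)
O(-109) - V(-198) = 84 - 1*(-198)² = 84 - 1*39204 = 84 - 39204 = -39120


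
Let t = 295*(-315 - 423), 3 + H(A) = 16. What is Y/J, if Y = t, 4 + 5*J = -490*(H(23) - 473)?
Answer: -60475/12522 ≈ -4.8295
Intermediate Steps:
H(A) = 13 (H(A) = -3 + 16 = 13)
J = 225396/5 (J = -4/5 + (-490*(13 - 473))/5 = -4/5 + (-490*(-460))/5 = -4/5 + (1/5)*225400 = -4/5 + 45080 = 225396/5 ≈ 45079.)
t = -217710 (t = 295*(-738) = -217710)
Y = -217710
Y/J = -217710/225396/5 = -217710*5/225396 = -60475/12522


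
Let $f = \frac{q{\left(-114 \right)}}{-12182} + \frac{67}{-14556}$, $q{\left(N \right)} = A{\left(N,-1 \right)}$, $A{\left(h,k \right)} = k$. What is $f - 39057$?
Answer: $- \frac{3462817298791}{88660596} \approx -39057.0$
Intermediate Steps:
$q{\left(N \right)} = -1$
$f = - \frac{400819}{88660596}$ ($f = - \frac{1}{-12182} + \frac{67}{-14556} = \left(-1\right) \left(- \frac{1}{12182}\right) + 67 \left(- \frac{1}{14556}\right) = \frac{1}{12182} - \frac{67}{14556} = - \frac{400819}{88660596} \approx -0.0045208$)
$f - 39057 = - \frac{400819}{88660596} - 39057 = - \frac{3462817298791}{88660596}$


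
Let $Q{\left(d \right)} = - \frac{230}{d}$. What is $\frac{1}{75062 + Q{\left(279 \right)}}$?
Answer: $\frac{279}{20942068} \approx 1.3322 \cdot 10^{-5}$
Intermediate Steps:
$\frac{1}{75062 + Q{\left(279 \right)}} = \frac{1}{75062 - \frac{230}{279}} = \frac{1}{\frac{20942068}{279}} = \frac{279}{20942068}$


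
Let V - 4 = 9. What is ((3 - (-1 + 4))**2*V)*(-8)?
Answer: 0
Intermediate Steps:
V = 13 (V = 4 + 9 = 13)
((3 - (-1 + 4))**2*V)*(-8) = ((3 - (-1 + 4))**2*13)*(-8) = ((3 - 1*3)**2*13)*(-8) = ((3 - 3)**2*13)*(-8) = (0**2*13)*(-8) = (0*13)*(-8) = 0*(-8) = 0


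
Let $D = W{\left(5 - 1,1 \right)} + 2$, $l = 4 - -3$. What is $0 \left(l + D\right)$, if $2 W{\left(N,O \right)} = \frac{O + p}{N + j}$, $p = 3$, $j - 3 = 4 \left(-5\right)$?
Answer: $0$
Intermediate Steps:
$j = -17$ ($j = 3 + 4 \left(-5\right) = 3 - 20 = -17$)
$W{\left(N,O \right)} = \frac{3 + O}{2 \left(-17 + N\right)}$ ($W{\left(N,O \right)} = \frac{\left(O + 3\right) \frac{1}{N - 17}}{2} = \frac{\left(3 + O\right) \frac{1}{-17 + N}}{2} = \frac{\frac{1}{-17 + N} \left(3 + O\right)}{2} = \frac{3 + O}{2 \left(-17 + N\right)}$)
$l = 7$ ($l = 4 + 3 = 7$)
$D = \frac{24}{13}$ ($D = \frac{3 + 1}{2 \left(-17 + \left(5 - 1\right)\right)} + 2 = \frac{1}{2} \frac{1}{-17 + \left(5 - 1\right)} 4 + 2 = \frac{1}{2} \frac{1}{-17 + 4} \cdot 4 + 2 = \frac{1}{2} \frac{1}{-13} \cdot 4 + 2 = \frac{1}{2} \left(- \frac{1}{13}\right) 4 + 2 = - \frac{2}{13} + 2 = \frac{24}{13} \approx 1.8462$)
$0 \left(l + D\right) = 0 \left(7 + \frac{24}{13}\right) = 0 \cdot \frac{115}{13} = 0$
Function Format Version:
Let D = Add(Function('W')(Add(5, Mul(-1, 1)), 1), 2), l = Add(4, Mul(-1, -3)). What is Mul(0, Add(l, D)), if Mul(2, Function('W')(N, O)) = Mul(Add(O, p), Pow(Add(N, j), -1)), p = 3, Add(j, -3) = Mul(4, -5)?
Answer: 0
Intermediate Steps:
j = -17 (j = Add(3, Mul(4, -5)) = Add(3, -20) = -17)
Function('W')(N, O) = Mul(Rational(1, 2), Pow(Add(-17, N), -1), Add(3, O)) (Function('W')(N, O) = Mul(Rational(1, 2), Mul(Add(O, 3), Pow(Add(N, -17), -1))) = Mul(Rational(1, 2), Mul(Add(3, O), Pow(Add(-17, N), -1))) = Mul(Rational(1, 2), Mul(Pow(Add(-17, N), -1), Add(3, O))) = Mul(Rational(1, 2), Pow(Add(-17, N), -1), Add(3, O)))
l = 7 (l = Add(4, 3) = 7)
D = Rational(24, 13) (D = Add(Mul(Rational(1, 2), Pow(Add(-17, Add(5, Mul(-1, 1))), -1), Add(3, 1)), 2) = Add(Mul(Rational(1, 2), Pow(Add(-17, Add(5, -1)), -1), 4), 2) = Add(Mul(Rational(1, 2), Pow(Add(-17, 4), -1), 4), 2) = Add(Mul(Rational(1, 2), Pow(-13, -1), 4), 2) = Add(Mul(Rational(1, 2), Rational(-1, 13), 4), 2) = Add(Rational(-2, 13), 2) = Rational(24, 13) ≈ 1.8462)
Mul(0, Add(l, D)) = Mul(0, Add(7, Rational(24, 13))) = Mul(0, Rational(115, 13)) = 0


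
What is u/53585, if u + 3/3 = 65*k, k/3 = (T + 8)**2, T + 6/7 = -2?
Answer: 252671/2625665 ≈ 0.096231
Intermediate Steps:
T = -20/7 (T = -6/7 - 2 = -20/7 ≈ -2.8571)
k = 3888/49 (k = 3*(-20/7 + 8)**2 = 3*(36/7)**2 = 3*(1296/49) = 3888/49 ≈ 79.347)
u = 252671/49 (u = -1 + 65*(3888/49) = -1 + 252720/49 = 252671/49 ≈ 5156.5)
u/53585 = (252671/49)/53585 = (252671/49)*(1/53585) = 252671/2625665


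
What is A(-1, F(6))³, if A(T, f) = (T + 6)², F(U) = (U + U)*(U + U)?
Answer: 15625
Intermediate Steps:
F(U) = 4*U² (F(U) = (2*U)*(2*U) = 4*U²)
A(T, f) = (6 + T)²
A(-1, F(6))³ = ((6 - 1)²)³ = (5²)³ = 25³ = 15625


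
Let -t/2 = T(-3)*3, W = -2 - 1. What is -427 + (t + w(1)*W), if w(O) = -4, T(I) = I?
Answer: -397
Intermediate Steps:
W = -3
t = 18 (t = -(-6)*3 = -2*(-9) = 18)
-427 + (t + w(1)*W) = -427 + (18 - 4*(-3)) = -427 + (18 + 12) = -427 + 30 = -397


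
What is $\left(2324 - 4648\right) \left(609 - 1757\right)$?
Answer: $2667952$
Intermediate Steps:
$\left(2324 - 4648\right) \left(609 - 1757\right) = \left(-2324\right) \left(-1148\right) = 2667952$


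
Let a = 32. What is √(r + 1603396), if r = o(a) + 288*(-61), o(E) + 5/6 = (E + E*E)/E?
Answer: √57090966/6 ≈ 1259.3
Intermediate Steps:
o(E) = -⅚ + (E + E²)/E (o(E) = -⅚ + (E + E*E)/E = -⅚ + (E + E²)/E)
r = -105215/6 (r = (⅙ + 32) + 288*(-61) = 193/6 - 17568 = -105215/6 ≈ -17536.)
√(r + 1603396) = √(-105215/6 + 1603396) = √(9515161/6) = √57090966/6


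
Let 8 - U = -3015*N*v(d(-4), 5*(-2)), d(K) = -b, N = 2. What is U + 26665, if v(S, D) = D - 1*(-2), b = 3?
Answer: -21567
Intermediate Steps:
d(K) = -3 (d(K) = -1*3 = -3)
v(S, D) = 2 + D (v(S, D) = D + 2 = 2 + D)
U = -48232 (U = 8 - (-3015)*2*(2 + 5*(-2)) = 8 - (-3015)*2*(2 - 10) = 8 - (-3015)*2*(-8) = 8 - (-3015)*(-16) = 8 - 1*48240 = 8 - 48240 = -48232)
U + 26665 = -48232 + 26665 = -21567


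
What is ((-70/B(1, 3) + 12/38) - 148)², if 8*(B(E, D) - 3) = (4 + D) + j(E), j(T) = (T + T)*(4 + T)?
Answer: 15796970596/606841 ≈ 26031.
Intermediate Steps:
j(T) = 2*T*(4 + T) (j(T) = (2*T)*(4 + T) = 2*T*(4 + T))
B(E, D) = 7/2 + D/8 + E*(4 + E)/4 (B(E, D) = 3 + ((4 + D) + 2*E*(4 + E))/8 = 3 + (4 + D + 2*E*(4 + E))/8 = 3 + (½ + D/8 + E*(4 + E)/4) = 7/2 + D/8 + E*(4 + E)/4)
((-70/B(1, 3) + 12/38) - 148)² = ((-70/(7/2 + (⅛)*3 + (¼)*1*(4 + 1)) + 12/38) - 148)² = ((-70/(7/2 + 3/8 + (¼)*1*5) + 12*(1/38)) - 148)² = ((-70/(7/2 + 3/8 + 5/4) + 6/19) - 148)² = ((-70/41/8 + 6/19) - 148)² = ((-70*8/41 + 6/19) - 148)² = ((-560/41 + 6/19) - 148)² = (-10394/779 - 148)² = (-125686/779)² = 15796970596/606841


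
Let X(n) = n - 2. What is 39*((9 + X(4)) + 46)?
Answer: 2223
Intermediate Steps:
X(n) = -2 + n
39*((9 + X(4)) + 46) = 39*((9 + (-2 + 4)) + 46) = 39*((9 + 2) + 46) = 39*(11 + 46) = 39*57 = 2223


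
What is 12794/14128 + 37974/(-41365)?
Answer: -3636431/292202360 ≈ -0.012445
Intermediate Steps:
12794/14128 + 37974/(-41365) = 12794*(1/14128) + 37974*(-1/41365) = 6397/7064 - 37974/41365 = -3636431/292202360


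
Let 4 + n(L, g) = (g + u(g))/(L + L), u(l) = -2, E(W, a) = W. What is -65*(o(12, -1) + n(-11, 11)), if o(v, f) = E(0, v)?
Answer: 6305/22 ≈ 286.59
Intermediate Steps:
o(v, f) = 0
n(L, g) = -4 + (-2 + g)/(2*L) (n(L, g) = -4 + (g - 2)/(L + L) = -4 + (-2 + g)/((2*L)) = -4 + (-2 + g)*(1/(2*L)) = -4 + (-2 + g)/(2*L))
-65*(o(12, -1) + n(-11, 11)) = -65*(0 + (1/2)*(-2 + 11 - 8*(-11))/(-11)) = -65*(0 + (1/2)*(-1/11)*(-2 + 11 + 88)) = -65*(0 + (1/2)*(-1/11)*97) = -65*(0 - 97/22) = -65*(-97/22) = 6305/22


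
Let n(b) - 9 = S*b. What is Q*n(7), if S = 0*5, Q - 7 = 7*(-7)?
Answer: -378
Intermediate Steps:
Q = -42 (Q = 7 + 7*(-7) = 7 - 49 = -42)
S = 0
n(b) = 9 (n(b) = 9 + 0*b = 9 + 0 = 9)
Q*n(7) = -42*9 = -378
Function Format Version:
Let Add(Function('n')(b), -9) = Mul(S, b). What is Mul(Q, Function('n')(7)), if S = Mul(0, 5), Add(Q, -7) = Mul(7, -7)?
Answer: -378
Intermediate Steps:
Q = -42 (Q = Add(7, Mul(7, -7)) = Add(7, -49) = -42)
S = 0
Function('n')(b) = 9 (Function('n')(b) = Add(9, Mul(0, b)) = Add(9, 0) = 9)
Mul(Q, Function('n')(7)) = Mul(-42, 9) = -378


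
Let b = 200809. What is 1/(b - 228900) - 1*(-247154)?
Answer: 6942803013/28091 ≈ 2.4715e+5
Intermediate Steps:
1/(b - 228900) - 1*(-247154) = 1/(200809 - 228900) - 1*(-247154) = 1/(-28091) + 247154 = -1/28091 + 247154 = 6942803013/28091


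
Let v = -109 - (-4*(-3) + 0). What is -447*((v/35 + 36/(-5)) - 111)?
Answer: 1903326/35 ≈ 54381.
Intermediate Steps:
v = -121 (v = -109 - (12 + 0) = -109 - 1*12 = -109 - 12 = -121)
-447*((v/35 + 36/(-5)) - 111) = -447*((-121/35 + 36/(-5)) - 111) = -447*((-121*1/35 + 36*(-1/5)) - 111) = -447*((-121/35 - 36/5) - 111) = -447*(-373/35 - 111) = -447*(-4258/35) = 1903326/35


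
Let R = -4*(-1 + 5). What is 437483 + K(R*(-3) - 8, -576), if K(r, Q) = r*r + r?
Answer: 439123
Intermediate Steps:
R = -16 (R = -4*4 = -16)
K(r, Q) = r + r² (K(r, Q) = r² + r = r + r²)
437483 + K(R*(-3) - 8, -576) = 437483 + (-16*(-3) - 8)*(1 + (-16*(-3) - 8)) = 437483 + (48 - 8)*(1 + (48 - 8)) = 437483 + 40*(1 + 40) = 437483 + 40*41 = 437483 + 1640 = 439123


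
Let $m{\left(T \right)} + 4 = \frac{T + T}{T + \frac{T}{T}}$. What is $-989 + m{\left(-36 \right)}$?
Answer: $- \frac{34683}{35} \approx -990.94$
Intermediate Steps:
$m{\left(T \right)} = -4 + \frac{2 T}{1 + T}$ ($m{\left(T \right)} = -4 + \frac{T + T}{T + \frac{T}{T}} = -4 + \frac{2 T}{T + 1} = -4 + \frac{2 T}{1 + T}$)
$-989 + m{\left(-36 \right)} = -989 + \frac{2 \left(-2 - -36\right)}{1 - 36} = -989 + \frac{2 \left(-2 + 36\right)}{-35} = -989 + 2 \left(- \frac{1}{35}\right) 34 = -989 - \frac{68}{35} = - \frac{34683}{35}$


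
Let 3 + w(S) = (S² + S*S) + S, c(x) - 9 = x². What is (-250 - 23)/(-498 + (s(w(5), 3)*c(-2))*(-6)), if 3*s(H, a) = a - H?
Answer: -273/776 ≈ -0.35180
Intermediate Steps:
c(x) = 9 + x²
w(S) = -3 + S + 2*S² (w(S) = -3 + ((S² + S*S) + S) = -3 + ((S² + S²) + S) = -3 + (2*S² + S) = -3 + (S + 2*S²) = -3 + S + 2*S²)
s(H, a) = -H/3 + a/3 (s(H, a) = (a - H)/3 = -H/3 + a/3)
(-250 - 23)/(-498 + (s(w(5), 3)*c(-2))*(-6)) = (-250 - 23)/(-498 + ((-(-3 + 5 + 2*5²)/3 + (⅓)*3)*(9 + (-2)²))*(-6)) = -273/(-498 + ((-(-3 + 5 + 2*25)/3 + 1)*(9 + 4))*(-6)) = -273/(-498 + ((-(-3 + 5 + 50)/3 + 1)*13)*(-6)) = -273/(-498 + ((-⅓*52 + 1)*13)*(-6)) = -273/(-498 + ((-52/3 + 1)*13)*(-6)) = -273/(-498 - 49/3*13*(-6)) = -273/(-498 - 637/3*(-6)) = -273/(-498 + 1274) = -273/776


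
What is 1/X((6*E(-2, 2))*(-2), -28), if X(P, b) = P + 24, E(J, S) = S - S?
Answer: 1/24 ≈ 0.041667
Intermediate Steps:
E(J, S) = 0
X(P, b) = 24 + P
1/X((6*E(-2, 2))*(-2), -28) = 1/(24 + (6*0)*(-2)) = 1/(24 + 0*(-2)) = 1/(24 + 0) = 1/24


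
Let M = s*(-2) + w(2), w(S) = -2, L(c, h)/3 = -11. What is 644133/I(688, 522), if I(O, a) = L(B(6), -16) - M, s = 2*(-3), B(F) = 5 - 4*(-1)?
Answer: -644133/43 ≈ -14980.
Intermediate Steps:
B(F) = 9 (B(F) = 5 + 4 = 9)
L(c, h) = -33 (L(c, h) = 3*(-11) = -33)
s = -6
M = 10 (M = -6*(-2) - 2 = 12 - 2 = 10)
I(O, a) = -43 (I(O, a) = -33 - 1*10 = -33 - 10 = -43)
644133/I(688, 522) = 644133/(-43) = 644133*(-1/43) = -644133/43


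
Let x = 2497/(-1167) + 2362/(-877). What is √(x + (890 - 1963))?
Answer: I*√1128995871173970/1023459 ≈ 32.83*I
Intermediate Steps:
x = -4946323/1023459 (x = 2497*(-1/1167) + 2362*(-1/877) = -2497/1167 - 2362/877 = -4946323/1023459 ≈ -4.8329)
√(x + (890 - 1963)) = √(-4946323/1023459 + (890 - 1963)) = √(-4946323/1023459 - 1073) = √(-1103117830/1023459) = I*√1128995871173970/1023459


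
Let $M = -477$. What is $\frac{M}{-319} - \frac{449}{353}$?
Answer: $\frac{25150}{112607} \approx 0.22334$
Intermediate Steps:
$\frac{M}{-319} - \frac{449}{353} = - \frac{477}{-319} - \frac{449}{353} = \left(-477\right) \left(- \frac{1}{319}\right) - \frac{449}{353} = \frac{477}{319} - \frac{449}{353} = \frac{25150}{112607}$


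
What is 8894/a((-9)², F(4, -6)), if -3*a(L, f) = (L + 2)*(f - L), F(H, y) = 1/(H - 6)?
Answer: 53364/13529 ≈ 3.9444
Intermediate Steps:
F(H, y) = 1/(-6 + H)
a(L, f) = -(2 + L)*(f - L)/3 (a(L, f) = -(L + 2)*(f - L)/3 = -(2 + L)*(f - L)/3)
8894/a((-9)², F(4, -6)) = 8894/(-2/(3*(-6 + 4)) + ((-9)²)²/3 + (⅔)*(-9)² - ⅓*(-9)²/(-6 + 4)) = 8894/(-⅔/(-2) + (⅓)*81² + (⅔)*81 - ⅓*81/(-2)) = 8894/(-⅔*(-½) + (⅓)*6561 + 54 - ⅓*81*(-½)) = 8894/(⅓ + 2187 + 54 + 27/2) = 8894/(13529/6) = 8894*(6/13529) = 53364/13529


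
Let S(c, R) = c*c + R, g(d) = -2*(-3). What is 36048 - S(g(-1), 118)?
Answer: 35894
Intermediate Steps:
g(d) = 6
S(c, R) = R + c² (S(c, R) = c² + R = R + c²)
36048 - S(g(-1), 118) = 36048 - (118 + 6²) = 36048 - (118 + 36) = 36048 - 1*154 = 36048 - 154 = 35894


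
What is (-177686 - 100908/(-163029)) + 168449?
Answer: -501932655/54343 ≈ -9236.4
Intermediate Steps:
(-177686 - 100908/(-163029)) + 168449 = (-177686 - 100908*(-1/163029)) + 168449 = (-177686 + 33636/54343) + 168449 = -9655956662/54343 + 168449 = -501932655/54343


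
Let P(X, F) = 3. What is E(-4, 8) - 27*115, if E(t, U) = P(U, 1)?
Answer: -3102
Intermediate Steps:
E(t, U) = 3
E(-4, 8) - 27*115 = 3 - 27*115 = 3 - 3105 = -3102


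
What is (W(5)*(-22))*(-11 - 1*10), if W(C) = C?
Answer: 2310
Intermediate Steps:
(W(5)*(-22))*(-11 - 1*10) = (5*(-22))*(-11 - 1*10) = -110*(-11 - 10) = -110*(-21) = 2310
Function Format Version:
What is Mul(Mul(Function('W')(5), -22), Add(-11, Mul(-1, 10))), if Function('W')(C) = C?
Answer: 2310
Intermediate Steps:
Mul(Mul(Function('W')(5), -22), Add(-11, Mul(-1, 10))) = Mul(Mul(5, -22), Add(-11, Mul(-1, 10))) = Mul(-110, Add(-11, -10)) = Mul(-110, -21) = 2310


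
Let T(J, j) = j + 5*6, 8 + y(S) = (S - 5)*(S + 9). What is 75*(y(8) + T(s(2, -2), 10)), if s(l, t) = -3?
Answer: 6225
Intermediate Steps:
y(S) = -8 + (-5 + S)*(9 + S) (y(S) = -8 + (S - 5)*(S + 9) = -8 + (-5 + S)*(9 + S))
T(J, j) = 30 + j (T(J, j) = j + 30 = 30 + j)
75*(y(8) + T(s(2, -2), 10)) = 75*((-53 + 8² + 4*8) + (30 + 10)) = 75*((-53 + 64 + 32) + 40) = 75*(43 + 40) = 75*83 = 6225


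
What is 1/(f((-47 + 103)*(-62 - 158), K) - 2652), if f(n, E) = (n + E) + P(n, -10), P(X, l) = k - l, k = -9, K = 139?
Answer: -1/14832 ≈ -6.7422e-5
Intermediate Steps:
P(X, l) = -9 - l
f(n, E) = 1 + E + n (f(n, E) = (n + E) + (-9 - 1*(-10)) = (E + n) + (-9 + 10) = (E + n) + 1 = 1 + E + n)
1/(f((-47 + 103)*(-62 - 158), K) - 2652) = 1/((1 + 139 + (-47 + 103)*(-62 - 158)) - 2652) = 1/((1 + 139 + 56*(-220)) - 2652) = 1/((1 + 139 - 12320) - 2652) = 1/(-12180 - 2652) = 1/(-14832) = -1/14832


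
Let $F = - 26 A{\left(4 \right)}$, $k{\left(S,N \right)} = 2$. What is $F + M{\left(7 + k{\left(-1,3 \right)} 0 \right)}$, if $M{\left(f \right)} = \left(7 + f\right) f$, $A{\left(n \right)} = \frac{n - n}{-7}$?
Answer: $98$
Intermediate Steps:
$A{\left(n \right)} = 0$ ($A{\left(n \right)} = 0 \left(- \frac{1}{7}\right) = 0$)
$F = 0$ ($F = \left(-26\right) 0 = 0$)
$M{\left(f \right)} = f \left(7 + f\right)$
$F + M{\left(7 + k{\left(-1,3 \right)} 0 \right)} = 0 + \left(7 + 2 \cdot 0\right) \left(7 + \left(7 + 2 \cdot 0\right)\right) = 0 + \left(7 + 0\right) \left(7 + \left(7 + 0\right)\right) = 0 + 7 \left(7 + 7\right) = 0 + 7 \cdot 14 = 0 + 98 = 98$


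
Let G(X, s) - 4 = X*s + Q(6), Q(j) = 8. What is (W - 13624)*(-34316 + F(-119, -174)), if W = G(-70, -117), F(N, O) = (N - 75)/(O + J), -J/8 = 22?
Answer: 32560210666/175 ≈ 1.8606e+8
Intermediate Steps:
J = -176 (J = -8*22 = -176)
F(N, O) = (-75 + N)/(-176 + O) (F(N, O) = (N - 75)/(O - 176) = (-75 + N)/(-176 + O))
G(X, s) = 12 + X*s (G(X, s) = 4 + (X*s + 8) = 4 + (8 + X*s) = 12 + X*s)
W = 8202 (W = 12 - 70*(-117) = 12 + 8190 = 8202)
(W - 13624)*(-34316 + F(-119, -174)) = (8202 - 13624)*(-34316 + (-75 - 119)/(-176 - 174)) = -5422*(-34316 - 194/(-350)) = -5422*(-34316 - 1/350*(-194)) = -5422*(-34316 + 97/175) = -5422*(-6005203/175) = 32560210666/175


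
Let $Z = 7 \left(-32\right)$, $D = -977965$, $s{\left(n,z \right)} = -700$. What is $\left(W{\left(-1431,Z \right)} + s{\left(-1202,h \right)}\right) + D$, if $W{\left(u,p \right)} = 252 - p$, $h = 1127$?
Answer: $-978189$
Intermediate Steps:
$Z = -224$
$\left(W{\left(-1431,Z \right)} + s{\left(-1202,h \right)}\right) + D = \left(\left(252 - -224\right) - 700\right) - 977965 = \left(\left(252 + 224\right) - 700\right) - 977965 = \left(476 - 700\right) - 977965 = -224 - 977965 = -978189$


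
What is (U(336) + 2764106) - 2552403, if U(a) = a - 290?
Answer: 211749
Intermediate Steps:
U(a) = -290 + a
(U(336) + 2764106) - 2552403 = ((-290 + 336) + 2764106) - 2552403 = (46 + 2764106) - 2552403 = 2764152 - 2552403 = 211749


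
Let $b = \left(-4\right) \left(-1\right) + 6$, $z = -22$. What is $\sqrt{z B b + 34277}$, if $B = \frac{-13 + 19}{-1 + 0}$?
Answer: $\sqrt{35597} \approx 188.67$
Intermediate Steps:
$B = -6$ ($B = \frac{6}{-1} = 6 \left(-1\right) = -6$)
$b = 10$ ($b = 4 + 6 = 10$)
$\sqrt{z B b + 34277} = \sqrt{\left(-22\right) \left(-6\right) 10 + 34277} = \sqrt{132 \cdot 10 + 34277} = \sqrt{1320 + 34277} = \sqrt{35597}$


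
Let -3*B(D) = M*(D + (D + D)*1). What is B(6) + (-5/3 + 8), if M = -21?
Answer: 397/3 ≈ 132.33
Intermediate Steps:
B(D) = 21*D (B(D) = -(-7)*(D + (D + D)*1) = -(-7)*(D + (2*D)*1) = -(-7)*(D + 2*D) = -(-7)*3*D = -(-21)*D = 21*D)
B(6) + (-5/3 + 8) = 21*6 + (-5/3 + 8) = 126 + ((1/3)*(-5) + 8) = 126 + (-5/3 + 8) = 126 + 19/3 = 397/3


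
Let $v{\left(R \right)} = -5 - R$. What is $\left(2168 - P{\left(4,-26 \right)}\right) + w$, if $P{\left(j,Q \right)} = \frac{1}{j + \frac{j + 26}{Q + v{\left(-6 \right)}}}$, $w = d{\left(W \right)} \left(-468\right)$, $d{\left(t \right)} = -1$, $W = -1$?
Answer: $\frac{36899}{14} \approx 2635.6$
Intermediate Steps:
$w = 468$ ($w = \left(-1\right) \left(-468\right) = 468$)
$P{\left(j,Q \right)} = \frac{1}{j + \frac{26 + j}{1 + Q}}$ ($P{\left(j,Q \right)} = \frac{1}{j + \frac{j + 26}{Q - -1}} = \frac{1}{j + \frac{26 + j}{Q + \left(-5 + 6\right)}} = \frac{1}{j + \frac{26 + j}{Q + 1}} = \frac{1}{j + \frac{26 + j}{1 + Q}}$)
$\left(2168 - P{\left(4,-26 \right)}\right) + w = \left(2168 - \frac{1 - 26}{26 + 2 \cdot 4 - 104}\right) + 468 = \left(2168 - \frac{1}{26 + 8 - 104} \left(-25\right)\right) + 468 = \left(2168 - \frac{1}{-70} \left(-25\right)\right) + 468 = \left(2168 - \left(- \frac{1}{70}\right) \left(-25\right)\right) + 468 = \left(2168 - \frac{5}{14}\right) + 468 = \frac{30347}{14} + 468 = \frac{36899}{14}$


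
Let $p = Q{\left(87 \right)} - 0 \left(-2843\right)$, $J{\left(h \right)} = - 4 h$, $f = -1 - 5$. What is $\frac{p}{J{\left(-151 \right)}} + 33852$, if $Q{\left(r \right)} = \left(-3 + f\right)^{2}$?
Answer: $\frac{20446689}{604} \approx 33852.0$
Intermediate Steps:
$f = -6$ ($f = -1 - 5 = -6$)
$Q{\left(r \right)} = 81$ ($Q{\left(r \right)} = \left(-3 - 6\right)^{2} = \left(-9\right)^{2} = 81$)
$p = 81$ ($p = 81 - 0 \left(-2843\right) = 81 - 0 = 81 + 0 = 81$)
$\frac{p}{J{\left(-151 \right)}} + 33852 = \frac{81}{\left(-4\right) \left(-151\right)} + 33852 = \frac{81}{604} + 33852 = \frac{20446689}{604}$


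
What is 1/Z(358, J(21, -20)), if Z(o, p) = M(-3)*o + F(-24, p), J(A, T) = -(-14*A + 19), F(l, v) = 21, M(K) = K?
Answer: -1/1053 ≈ -0.00094967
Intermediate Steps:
J(A, T) = -19 + 14*A (J(A, T) = -(19 - 14*A) = -19 + 14*A)
Z(o, p) = 21 - 3*o (Z(o, p) = -3*o + 21 = 21 - 3*o)
1/Z(358, J(21, -20)) = 1/(21 - 3*358) = 1/(21 - 1074) = 1/(-1053) = -1/1053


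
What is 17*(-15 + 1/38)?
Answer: -9673/38 ≈ -254.55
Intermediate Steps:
17*(-15 + 1/38) = 17*(-569/38) = -9673/38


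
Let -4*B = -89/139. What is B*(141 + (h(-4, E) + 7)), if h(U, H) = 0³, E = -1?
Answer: 3293/139 ≈ 23.691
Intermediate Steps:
h(U, H) = 0
B = 89/556 (B = -(-89)/(4*139) = -¼*(-89/139) = 89/556 ≈ 0.16007)
B*(141 + (h(-4, E) + 7)) = 89*(141 + (0 + 7))/556 = 89*(141 + 7)/556 = (89/556)*148 = 3293/139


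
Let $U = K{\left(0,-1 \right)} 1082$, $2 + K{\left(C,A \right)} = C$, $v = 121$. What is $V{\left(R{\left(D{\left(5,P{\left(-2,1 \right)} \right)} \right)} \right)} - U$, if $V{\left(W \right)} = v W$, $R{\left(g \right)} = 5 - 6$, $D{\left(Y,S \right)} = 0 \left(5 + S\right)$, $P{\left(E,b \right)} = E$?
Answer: $2043$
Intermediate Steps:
$K{\left(C,A \right)} = -2 + C$
$D{\left(Y,S \right)} = 0$
$R{\left(g \right)} = -1$
$V{\left(W \right)} = 121 W$
$U = -2164$ ($U = \left(-2 + 0\right) 1082 = \left(-2\right) 1082 = -2164$)
$V{\left(R{\left(D{\left(5,P{\left(-2,1 \right)} \right)} \right)} \right)} - U = 121 \left(-1\right) - -2164 = -121 + 2164 = 2043$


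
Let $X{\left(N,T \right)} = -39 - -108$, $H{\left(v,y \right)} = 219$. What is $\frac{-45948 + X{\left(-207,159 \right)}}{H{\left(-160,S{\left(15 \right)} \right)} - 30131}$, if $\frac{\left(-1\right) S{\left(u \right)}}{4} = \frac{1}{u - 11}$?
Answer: $\frac{45879}{29912} \approx 1.5338$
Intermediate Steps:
$S{\left(u \right)} = - \frac{4}{-11 + u}$ ($S{\left(u \right)} = - \frac{4}{u - 11} = - \frac{4}{-11 + u}$)
$X{\left(N,T \right)} = 69$ ($X{\left(N,T \right)} = -39 + 108 = 69$)
$\frac{-45948 + X{\left(-207,159 \right)}}{H{\left(-160,S{\left(15 \right)} \right)} - 30131} = \frac{-45948 + 69}{219 - 30131} = - \frac{45879}{219 - 30131} = - \frac{45879}{-29912} = \left(-45879\right) \left(- \frac{1}{29912}\right) = \frac{45879}{29912}$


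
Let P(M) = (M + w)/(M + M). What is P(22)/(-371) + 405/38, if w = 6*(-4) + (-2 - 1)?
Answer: 3305705/310156 ≈ 10.658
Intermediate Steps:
w = -27 (w = -24 - 3 = -27)
P(M) = (-27 + M)/(2*M) (P(M) = (M - 27)/(M + M) = (-27 + M)/((2*M)) = (-27 + M)*(1/(2*M)) = (-27 + M)/(2*M))
P(22)/(-371) + 405/38 = ((½)*(-27 + 22)/22)/(-371) + 405/38 = ((½)*(1/22)*(-5))*(-1/371) + 405*(1/38) = -5/44*(-1/371) + 405/38 = 5/16324 + 405/38 = 3305705/310156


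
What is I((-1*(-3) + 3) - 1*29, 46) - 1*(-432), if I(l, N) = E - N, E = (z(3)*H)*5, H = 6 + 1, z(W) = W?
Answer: 491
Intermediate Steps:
H = 7
E = 105 (E = (3*7)*5 = 21*5 = 105)
I(l, N) = 105 - N
I((-1*(-3) + 3) - 1*29, 46) - 1*(-432) = (105 - 1*46) - 1*(-432) = (105 - 46) + 432 = 59 + 432 = 491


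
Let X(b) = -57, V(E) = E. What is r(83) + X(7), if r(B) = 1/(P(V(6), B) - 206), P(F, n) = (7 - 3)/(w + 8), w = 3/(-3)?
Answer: -81973/1438 ≈ -57.005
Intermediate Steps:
w = -1 (w = 3*(-⅓) = -1)
P(F, n) = 4/7 (P(F, n) = (7 - 3)/(-1 + 8) = 4/7)
r(B) = -7/1438 (r(B) = 1/(4/7 - 206) = 1/(-1438/7) = -7/1438)
r(83) + X(7) = -7/1438 - 57 = -81973/1438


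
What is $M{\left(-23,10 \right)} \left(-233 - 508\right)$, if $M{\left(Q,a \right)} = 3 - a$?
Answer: $5187$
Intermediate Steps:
$M{\left(-23,10 \right)} \left(-233 - 508\right) = \left(3 - 10\right) \left(-233 - 508\right) = \left(-7\right) \left(-741\right) = 5187$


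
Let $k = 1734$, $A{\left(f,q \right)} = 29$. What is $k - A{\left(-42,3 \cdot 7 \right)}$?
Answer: $1705$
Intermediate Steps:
$k - A{\left(-42,3 \cdot 7 \right)} = 1734 - 29 = 1705$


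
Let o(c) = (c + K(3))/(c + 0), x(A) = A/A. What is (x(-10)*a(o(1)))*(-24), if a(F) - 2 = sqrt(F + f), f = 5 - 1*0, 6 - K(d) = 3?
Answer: -120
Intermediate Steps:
K(d) = 3 (K(d) = 6 - 1*3 = 6 - 3 = 3)
x(A) = 1
f = 5 (f = 5 + 0 = 5)
o(c) = (3 + c)/c (o(c) = (c + 3)/(c + 0) = (3 + c)/c)
a(F) = 2 + sqrt(5 + F) (a(F) = 2 + sqrt(F + 5) = 2 + sqrt(5 + F))
(x(-10)*a(o(1)))*(-24) = (1*(2 + sqrt(5 + (3 + 1)/1)))*(-24) = (1*(2 + sqrt(5 + 1*4)))*(-24) = (1*(2 + sqrt(5 + 4)))*(-24) = (1*(2 + sqrt(9)))*(-24) = (1*(2 + 3))*(-24) = (1*5)*(-24) = 5*(-24) = -120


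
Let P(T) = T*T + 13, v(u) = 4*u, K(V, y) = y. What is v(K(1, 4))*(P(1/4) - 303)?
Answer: -4639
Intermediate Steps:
P(T) = 13 + T² (P(T) = T² + 13 = 13 + T²)
v(K(1, 4))*(P(1/4) - 303) = (4*4)*((13 + (1/4)²) - 303) = 16*((13 + (¼)²) - 303) = 16*((13 + 1/16) - 303) = 16*(209/16 - 303) = 16*(-4639/16) = -4639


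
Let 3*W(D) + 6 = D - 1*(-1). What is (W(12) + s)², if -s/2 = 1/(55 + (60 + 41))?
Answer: 32761/6084 ≈ 5.3848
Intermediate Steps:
W(D) = -5/3 + D/3 (W(D) = -2 + (D - 1*(-1))/3 = -2 + (D + 1)/3 = -2 + (1 + D)/3 = -2 + (⅓ + D/3) = -5/3 + D/3)
s = -1/78 (s = -2/(55 + (60 + 41)) = -2/(55 + 101) = -2/156 = -2*1/156 = -1/78 ≈ -0.012821)
(W(12) + s)² = ((-5/3 + (⅓)*12) - 1/78)² = ((-5/3 + 4) - 1/78)² = (7/3 - 1/78)² = (181/78)² = 32761/6084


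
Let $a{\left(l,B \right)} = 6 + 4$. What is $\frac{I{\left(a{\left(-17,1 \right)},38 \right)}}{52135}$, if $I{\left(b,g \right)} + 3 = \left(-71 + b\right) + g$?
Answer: $- \frac{26}{52135} \approx -0.00049871$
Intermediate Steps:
$a{\left(l,B \right)} = 10$
$I{\left(b,g \right)} = -74 + b + g$ ($I{\left(b,g \right)} = -3 + \left(\left(-71 + b\right) + g\right) = -3 + \left(-71 + b + g\right) = -74 + b + g$)
$\frac{I{\left(a{\left(-17,1 \right)},38 \right)}}{52135} = \frac{-74 + 10 + 38}{52135} = \left(-26\right) \frac{1}{52135} = - \frac{26}{52135}$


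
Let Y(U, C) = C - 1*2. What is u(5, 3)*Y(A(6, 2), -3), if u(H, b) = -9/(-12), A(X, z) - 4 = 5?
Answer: -15/4 ≈ -3.7500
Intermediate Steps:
A(X, z) = 9 (A(X, z) = 4 + 5 = 9)
Y(U, C) = -2 + C (Y(U, C) = C - 2 = -2 + C)
u(H, b) = ¾ (u(H, b) = -9*(-1/12) = ¾)
u(5, 3)*Y(A(6, 2), -3) = 3*(-2 - 3)/4 = (¾)*(-5) = -15/4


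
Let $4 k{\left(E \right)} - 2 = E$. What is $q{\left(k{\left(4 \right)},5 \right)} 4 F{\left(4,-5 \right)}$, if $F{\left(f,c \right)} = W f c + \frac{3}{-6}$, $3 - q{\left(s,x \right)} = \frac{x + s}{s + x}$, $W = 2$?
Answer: $-324$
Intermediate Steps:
$k{\left(E \right)} = \frac{1}{2} + \frac{E}{4}$
$q{\left(s,x \right)} = 2$ ($q{\left(s,x \right)} = 3 - \frac{x + s}{s + x} = 3 - \frac{s + x}{s + x} = 3 - 1 = 2$)
$F{\left(f,c \right)} = - \frac{1}{2} + 2 c f$ ($F{\left(f,c \right)} = 2 f c + \frac{3}{-6} = 2 c f + 3 \left(- \frac{1}{6}\right) = 2 c f - \frac{1}{2} = - \frac{1}{2} + 2 c f$)
$q{\left(k{\left(4 \right)},5 \right)} 4 F{\left(4,-5 \right)} = 2 \cdot 4 \left(- \frac{1}{2} + 2 \left(-5\right) 4\right) = 8 \left(- \frac{1}{2} - 40\right) = 8 \left(- \frac{81}{2}\right) = -324$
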